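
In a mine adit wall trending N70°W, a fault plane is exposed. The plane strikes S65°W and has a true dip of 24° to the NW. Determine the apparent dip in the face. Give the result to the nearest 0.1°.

17.5°

Angle between strike (S65°W) and section (N70°W): β = 45°.
tan α = tan 24° × sin 45° = 0.4452 × 0.7071 = 0.3148
α = arctan(0.3148) = 17.48°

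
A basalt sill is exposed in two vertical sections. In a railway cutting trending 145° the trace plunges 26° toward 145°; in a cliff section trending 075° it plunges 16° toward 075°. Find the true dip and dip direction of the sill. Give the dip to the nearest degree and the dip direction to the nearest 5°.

Represent each trace as a vector plunging at its apparent dip toward its trend (east-north-up frame): v₁ = (0.516, -0.736, -0.438), v₂ = (0.929, 0.249, -0.276).
Cross product v₁ × v₂ gives the pole to the plane: n ∝ (0.312, -0.265, 0.812).
Dip δ = arctan(|n_h|/n_z) = arctan(0.409/0.812) = 26.8°.
The horizontal component of n points toward azimuth atan2(n_x, n_y) = 130°, the dip direction.

true dip 27°, dip direction 130°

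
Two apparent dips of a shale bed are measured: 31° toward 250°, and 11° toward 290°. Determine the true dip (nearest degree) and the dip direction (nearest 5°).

true dip 36°, dip direction 215°

Each apparent-dip line lies in the plane. As unit vectors (x east, y north, z up), v₁ plunges 31°→250° and v₂ plunges 11°→290°.
n = v₁ × v₂ = (-0.229, -0.321, 0.541) (taken with n_z > 0).
True dip = arccos(n_z / |n|) = arccos(0.8079) = 36.1°.
Dip direction = azimuth of (n_x, n_y) = atan2(-0.229, -0.321) = 215°.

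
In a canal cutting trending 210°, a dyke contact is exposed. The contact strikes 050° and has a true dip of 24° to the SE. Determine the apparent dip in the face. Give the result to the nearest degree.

The strike is 050° and the section trends 210°; the acute angle between them is β = 20°.
tan α = tan 24° × sin 20° = 0.4452 × 0.3420 = 0.1523
apparent dip = arctan 0.1523 = 8.66°

9°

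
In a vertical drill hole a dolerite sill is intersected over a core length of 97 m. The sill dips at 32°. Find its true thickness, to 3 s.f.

True thickness t = h · cos(dip) = 97 × cos 32°
t = 97 × 0.8480 = 82.261 m

82.3 m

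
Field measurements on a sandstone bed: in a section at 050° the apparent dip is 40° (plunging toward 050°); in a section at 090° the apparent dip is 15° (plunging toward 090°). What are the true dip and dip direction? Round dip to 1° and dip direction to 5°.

Each apparent-dip line lies in the plane. As unit vectors (x east, y north, z up), v₁ plunges 40°→050° and v₂ plunges 15°→090°.
n = v₁ × v₂ = (0.127, 0.469, 0.476) (taken with n_z > 0).
True dip = arccos(n_z / |n|) = arccos(0.6994) = 45.6°.
Dip direction = atan2(0.127, 0.469) = 15° (azimuth of n's horizontal projection).

true dip 46°, dip direction 015°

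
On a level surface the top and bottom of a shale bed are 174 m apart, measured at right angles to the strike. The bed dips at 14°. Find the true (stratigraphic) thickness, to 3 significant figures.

42.1 m

True thickness t = w · sin(dip) = 174 × sin 14°
t = 174 × 0.2419 = 42.094 m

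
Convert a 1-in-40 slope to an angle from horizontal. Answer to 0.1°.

tan θ = 1/40 = 0.0250
θ = arctan(0.0250) = 1.43°

1.4°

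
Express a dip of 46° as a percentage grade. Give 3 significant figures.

grade % = 100 × tan 46° = 100 × 1.0355

104%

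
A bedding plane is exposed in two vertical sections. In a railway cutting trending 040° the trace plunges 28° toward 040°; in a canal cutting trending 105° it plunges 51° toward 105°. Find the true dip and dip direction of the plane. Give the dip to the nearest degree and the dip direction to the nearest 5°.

Represent each trace as a vector plunging at its apparent dip toward its trend (east-north-up frame): v₁ = (0.568, 0.676, -0.469), v₂ = (0.608, -0.163, -0.777).
Cross product v₁ × v₂ gives the pole to the plane: n ∝ (0.602, -0.156, 0.504).
tan δ = √(n_x²+n_y²)/n_z = 0.622/0.504, so δ = 51.0°.
Dip direction = atan2(0.602, -0.156) = 104° (azimuth of n's horizontal projection).

true dip 51°, dip direction 105°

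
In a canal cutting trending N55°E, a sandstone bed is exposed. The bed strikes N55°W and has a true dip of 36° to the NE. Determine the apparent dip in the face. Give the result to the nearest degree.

Angle between strike (N55°W) and section (N55°E): β = 70°.
tan(apparent dip) = tan 36° · sin 70° = 0.6827
α = arctan(0.6827) = 34.32°

34°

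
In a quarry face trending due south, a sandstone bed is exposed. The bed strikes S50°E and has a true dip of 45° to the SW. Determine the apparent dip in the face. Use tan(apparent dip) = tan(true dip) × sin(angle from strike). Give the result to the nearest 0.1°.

37.5°

Angle between strike (S50°E) and section (due south): β = 50°.
tan(apparent dip) = tan 45° · sin 50° = 0.7660
apparent dip = arctan 0.7660 = 37.45°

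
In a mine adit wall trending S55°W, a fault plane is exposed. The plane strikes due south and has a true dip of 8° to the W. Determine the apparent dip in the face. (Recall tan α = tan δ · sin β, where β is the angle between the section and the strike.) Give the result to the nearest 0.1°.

6.6°

The strike is due south and the section trends S55°W; the acute angle between them is β = 55°.
tan(apparent dip) = tan 8° · sin 55° = 0.1151
apparent dip = arctan 0.1151 = 6.57°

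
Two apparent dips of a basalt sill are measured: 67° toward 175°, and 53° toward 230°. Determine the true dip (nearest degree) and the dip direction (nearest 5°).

true dip 67°, dip direction 175°

The two traces are lines in the plane: v₁ = (sin 175°·cos 67°, cos 175°·cos 67°, −sin 67°), v₂ = (sin 230°·cos 53°, cos 230°·cos 53°, −sin 53°).
Cross product v₁ × v₂ gives the pole to the plane: n ∝ (0.045, -0.452, 0.193).
tan δ = √(n_x²+n_y²)/n_z = 0.454/0.193, so δ = 67.0°.
The horizontal component of n points toward azimuth atan2(n_x, n_y) = 174°, the dip direction.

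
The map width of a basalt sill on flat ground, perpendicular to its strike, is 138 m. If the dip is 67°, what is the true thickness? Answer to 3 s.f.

127 m

True thickness t = w · sin(dip) = 138 × sin 67°
t = 138 × 0.9205 = 127.030 m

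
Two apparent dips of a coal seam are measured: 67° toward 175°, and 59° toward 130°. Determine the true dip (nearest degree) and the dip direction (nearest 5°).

true dip 67°, dip direction 175°

The two traces are lines in the plane: v₁ = (sin 175°·cos 67°, cos 175°·cos 67°, −sin 67°), v₂ = (sin 130°·cos 59°, cos 130°·cos 59°, −sin 59°).
Cross product v₁ × v₂ gives the pole to the plane: n ∝ (0.029, -0.334, 0.142).
tan δ = √(n_x²+n_y²)/n_z = 0.335/0.142, so δ = 67.0°.
The horizontal component of n points toward azimuth atan2(n_x, n_y) = 175°, the dip direction.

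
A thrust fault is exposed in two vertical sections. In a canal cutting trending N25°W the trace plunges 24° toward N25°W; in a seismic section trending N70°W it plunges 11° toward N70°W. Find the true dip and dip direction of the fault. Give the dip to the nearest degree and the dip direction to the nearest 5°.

The two traces are lines in the plane: v₁ = (sin 335°·cos 24°, cos 335°·cos 24°, −sin 24°), v₂ = (sin 290°·cos 11°, cos 290°·cos 11°, −sin 11°).
Cross product v₁ × v₂ gives the pole to the plane: n ∝ (-0.021, 0.302, 0.634).
True dip = arccos(n_z / |n|) = arccos(0.9027) = 25.5°.
Dip direction = azimuth of (n_x, n_y) = atan2(-0.021, 0.302) = 356°.

true dip 25°, dip direction 355°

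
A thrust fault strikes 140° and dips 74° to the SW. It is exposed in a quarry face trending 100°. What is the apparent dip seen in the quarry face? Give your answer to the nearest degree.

66°

The strike is 140° and the section trends 100°; the acute angle between them is β = 40°.
tan α = tan 74° × sin 40° = 3.4874 × 0.6428 = 2.2417
α = arctan(2.2417) = 65.96°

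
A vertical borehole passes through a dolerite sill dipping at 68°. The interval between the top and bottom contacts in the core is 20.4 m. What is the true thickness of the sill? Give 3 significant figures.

7.64 m

True thickness t = h · cos(dip) = 20.4 × cos 68°
t = 20.4 × 0.3746 = 7.642 m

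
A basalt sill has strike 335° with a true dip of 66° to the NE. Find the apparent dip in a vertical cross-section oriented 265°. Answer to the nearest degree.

Angle between strike (335°) and section (265°): β = 70°.
tan α = tan 66° × sin 70° = 2.2460 × 0.9397 = 2.1106
apparent dip = arctan 2.1106 = 64.65°

65°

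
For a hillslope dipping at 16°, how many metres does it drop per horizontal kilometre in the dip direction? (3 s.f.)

drop per km = 1000 × tan 16° = 1000 × 0.2867

287 m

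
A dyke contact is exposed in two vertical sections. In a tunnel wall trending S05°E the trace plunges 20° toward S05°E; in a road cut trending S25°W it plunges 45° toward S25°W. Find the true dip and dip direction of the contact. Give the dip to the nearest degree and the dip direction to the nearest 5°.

Each apparent-dip line lies in the plane. As unit vectors (x east, y north, z up), v₁ plunges 20°→S05°E and v₂ plunges 45°→S25°W.
The plane normal is n = v₁ × v₂ ∝ (-0.443, -0.160, 0.332).
Dip δ = arctan(|n_h|/n_z) = arctan(0.471/0.332) = 54.8°.
Dip direction = azimuth of (n_x, n_y) = atan2(-0.443, -0.160) = 250°.

true dip 55°, dip direction 250°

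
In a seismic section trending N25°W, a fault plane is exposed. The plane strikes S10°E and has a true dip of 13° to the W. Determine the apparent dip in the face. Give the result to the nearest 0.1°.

3.4°

The strike is S10°E and the section trends N25°W; the acute angle between them is β = 15°.
tan(apparent dip) = tan 13° · sin 15° = 0.0598
α = arctan(0.0598) = 3.42°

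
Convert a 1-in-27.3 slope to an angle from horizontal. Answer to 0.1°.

tan θ = 1/27.3 = 0.0366
θ = arctan(0.0366) = 2.10°

2.1°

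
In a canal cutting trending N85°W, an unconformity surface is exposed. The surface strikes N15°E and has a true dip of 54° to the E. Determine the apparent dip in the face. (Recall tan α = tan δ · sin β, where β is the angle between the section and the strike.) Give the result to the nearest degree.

The section lies 80° from the strike.
tan(apparent dip) = tan 54° · sin 80° = 1.3555
apparent dip = arctan 1.3555 = 53.58°

54°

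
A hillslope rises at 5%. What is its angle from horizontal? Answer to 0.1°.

tan θ = 5/100 = 0.0500
θ = arctan(0.0500) = 2.86°

2.9°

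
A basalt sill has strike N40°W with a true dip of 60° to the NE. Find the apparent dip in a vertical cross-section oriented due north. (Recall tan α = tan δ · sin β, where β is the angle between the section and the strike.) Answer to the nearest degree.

The strike is N40°W and the section trends due north; the acute angle between them is β = 40°.
tan α = tan 60° × sin 40° = 1.7321 × 0.6428 = 1.1133
α = arctan(1.1133) = 48.07°

48°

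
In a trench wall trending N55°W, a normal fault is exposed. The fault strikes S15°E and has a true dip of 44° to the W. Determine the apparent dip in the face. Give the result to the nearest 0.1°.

Angle between strike (S15°E) and section (N55°W): β = 40°.
tan α = tan 44° × sin 40° = 0.9657 × 0.6428 = 0.6207
α = arctan(0.6207) = 31.83°

31.8°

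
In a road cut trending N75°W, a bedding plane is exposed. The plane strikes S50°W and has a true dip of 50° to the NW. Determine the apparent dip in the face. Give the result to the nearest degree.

44°

The strike is S50°W and the section trends N75°W; the acute angle between them is β = 55°.
tan(apparent dip) = tan 50° · sin 55° = 0.9762
apparent dip = arctan 0.9762 = 44.31°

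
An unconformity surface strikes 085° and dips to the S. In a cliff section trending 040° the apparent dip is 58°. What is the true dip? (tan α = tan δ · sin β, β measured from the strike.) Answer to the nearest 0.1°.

β = acute angle between strike 085° and section 040° = 45°.
tan δ = tan α / sin β = tan 58° / sin 45° = 1.6003 / 0.7071 = 2.2632
true dip = arctan 2.2632 = 66.16°

66.2°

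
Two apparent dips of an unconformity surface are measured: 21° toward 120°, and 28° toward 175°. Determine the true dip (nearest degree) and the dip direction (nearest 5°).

true dip 28°, dip direction 165°

The two traces are lines in the plane: v₁ = (sin 120°·cos 21°, cos 120°·cos 21°, −sin 21°), v₂ = (sin 175°·cos 28°, cos 175°·cos 28°, −sin 28°).
The plane normal is n = v₁ × v₂ ∝ (0.096, -0.352, 0.675).
tan δ = √(n_x²+n_y²)/n_z = 0.365/0.675, so δ = 28.4°.
The horizontal component of n points toward azimuth atan2(n_x, n_y) = 165°, the dip direction.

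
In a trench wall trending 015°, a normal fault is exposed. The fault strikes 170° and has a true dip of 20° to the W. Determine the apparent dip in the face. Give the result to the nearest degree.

The section lies 25° from the strike.
tan α = tan 20° × sin 25° = 0.3640 × 0.4226 = 0.1538
apparent dip = arctan 0.1538 = 8.74°

9°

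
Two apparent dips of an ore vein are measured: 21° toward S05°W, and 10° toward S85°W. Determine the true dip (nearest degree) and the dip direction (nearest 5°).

true dip 22°, dip direction 200°

Each apparent-dip line lies in the plane. As unit vectors (x east, y north, z up), v₁ plunges 21°→S05°W and v₂ plunges 10°→S85°W.
Cross product v₁ × v₂ gives the pole to the plane: n ∝ (-0.131, -0.337, 0.905).
tan δ = √(n_x²+n_y²)/n_z = 0.362/0.905, so δ = 21.8°.
The horizontal component of n points toward azimuth atan2(n_x, n_y) = 201°, the dip direction.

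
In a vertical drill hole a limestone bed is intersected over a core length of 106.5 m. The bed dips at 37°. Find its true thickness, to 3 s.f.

True thickness t = h · cos(dip) = 106.5 × cos 37°
t = 106.5 × 0.7986 = 85.055 m

85.1 m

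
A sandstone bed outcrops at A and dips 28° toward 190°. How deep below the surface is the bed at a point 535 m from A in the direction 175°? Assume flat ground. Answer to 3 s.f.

The hole lies 15° from the dip direction, so the down-dip offset is 535 × cos 15° = 516.77 m.
Depth = down-dip offset × tan(dip) = 516.77 × tan 28° = 516.77 × 0.5317
Depth = 274.77 m

275 m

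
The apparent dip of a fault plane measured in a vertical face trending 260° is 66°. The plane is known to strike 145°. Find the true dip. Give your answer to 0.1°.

68.0°

The section is 65° from the strike.
tan(true dip) = tan 66° / sin 65° = 2.4782
δ = arctan(2.4782) = 68.03°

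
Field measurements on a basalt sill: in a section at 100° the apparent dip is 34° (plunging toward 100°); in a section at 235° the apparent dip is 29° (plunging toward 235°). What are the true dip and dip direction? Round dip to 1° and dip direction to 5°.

The two traces are lines in the plane: v₁ = (sin 100°·cos 34°, cos 100°·cos 34°, −sin 34°), v₂ = (sin 235°·cos 29°, cos 235°·cos 29°, −sin 29°).
Cross product v₁ × v₂ gives the pole to the plane: n ∝ (0.211, -0.796, 0.513).
Dip δ = arctan(|n_h|/n_z) = arctan(0.824/0.513) = 58.1°.
Dip direction = atan2(0.211, -0.796) = 165° (azimuth of n's horizontal projection).

true dip 58°, dip direction 165°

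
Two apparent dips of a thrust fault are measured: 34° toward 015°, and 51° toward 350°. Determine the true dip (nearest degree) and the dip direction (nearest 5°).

true dip 58°, dip direction 310°

Each apparent-dip line lies in the plane. As unit vectors (x east, y north, z up), v₁ plunges 34°→015° and v₂ plunges 51°→350°.
Cross product v₁ × v₂ gives the pole to the plane: n ∝ (-0.276, 0.228, 0.220).
tan δ = √(n_x²+n_y²)/n_z = 0.358/0.220, so δ = 58.4°.
The horizontal component of n points toward azimuth atan2(n_x, n_y) = 310°, the dip direction.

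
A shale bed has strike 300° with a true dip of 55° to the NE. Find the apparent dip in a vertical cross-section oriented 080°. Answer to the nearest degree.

43°

Angle between strike (300°) and section (080°): β = 40°.
tan α = tan 55° × sin 40° = 1.4281 × 0.6428 = 0.9180
apparent dip = arctan 0.9180 = 42.55°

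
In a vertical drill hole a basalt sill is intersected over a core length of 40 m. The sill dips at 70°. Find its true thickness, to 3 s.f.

True thickness t = h · cos(dip) = 40 × cos 70°
t = 40 × 0.3420 = 13.681 m

13.7 m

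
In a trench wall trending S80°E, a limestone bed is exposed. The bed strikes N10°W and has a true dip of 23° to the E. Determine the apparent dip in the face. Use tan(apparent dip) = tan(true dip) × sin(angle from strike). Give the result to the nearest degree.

22°

The strike is N10°W and the section trends S80°E; the acute angle between them is β = 70°.
tan α = tan 23° × sin 70° = 0.4245 × 0.9397 = 0.3989
α = arctan(0.3989) = 21.75°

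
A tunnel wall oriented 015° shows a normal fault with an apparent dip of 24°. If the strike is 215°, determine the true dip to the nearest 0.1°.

52.5°

The section is 20° from the strike.
tan δ = tan α / sin β = tan 24° / sin 20° = 0.4452 / 0.3420 = 1.3018
true dip = arctan 1.3018 = 52.47°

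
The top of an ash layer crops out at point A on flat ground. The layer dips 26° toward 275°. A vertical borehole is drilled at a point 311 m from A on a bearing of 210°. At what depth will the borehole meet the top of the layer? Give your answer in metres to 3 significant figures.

The hole lies 65° from the dip direction, so the down-dip offset is 311 × cos 65° = 131.43 m.
Depth = down-dip offset × tan(dip) = 131.43 × tan 26° = 131.43 × 0.4877
Depth = 64.10 m

64.1 m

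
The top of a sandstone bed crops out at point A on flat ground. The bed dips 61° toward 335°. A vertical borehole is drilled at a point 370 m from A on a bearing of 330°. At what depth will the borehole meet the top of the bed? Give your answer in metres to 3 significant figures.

The hole lies 5° from the dip direction, so the down-dip offset is 370 × cos 5° = 368.59 m.
Depth = down-dip offset × tan(dip) = 368.59 × tan 61° = 368.59 × 1.8040
Depth = 664.96 m

665 m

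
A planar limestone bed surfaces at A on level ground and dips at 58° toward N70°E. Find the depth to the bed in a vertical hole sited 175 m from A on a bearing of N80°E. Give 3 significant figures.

The hole lies 10° from the dip direction, so the down-dip offset is 175 × cos 10° = 172.34 m.
Depth = down-dip offset × tan(dip) = 172.34 × tan 58° = 172.34 × 1.6003
Depth = 275.80 m

276 m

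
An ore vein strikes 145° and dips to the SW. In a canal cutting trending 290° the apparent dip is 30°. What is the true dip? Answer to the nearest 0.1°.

45.2°

β = acute angle between strike 145° and section 290° = 35°.
tan δ = tan α / sin β = tan 30° / sin 35° = 0.5774 / 0.5736 = 1.0066
true dip = arctan 1.0066 = 45.19°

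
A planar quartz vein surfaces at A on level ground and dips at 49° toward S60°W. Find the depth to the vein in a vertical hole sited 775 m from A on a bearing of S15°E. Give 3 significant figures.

231 m

The hole lies 75° from the dip direction, so the down-dip offset is 775 × cos 75° = 200.58 m.
Depth = down-dip offset × tan(dip) = 200.58 × tan 49° = 200.58 × 1.1504
Depth = 230.75 m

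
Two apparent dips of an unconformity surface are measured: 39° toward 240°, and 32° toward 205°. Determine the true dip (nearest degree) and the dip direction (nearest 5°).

true dip 39°, dip direction 245°

Each apparent-dip line lies in the plane. As unit vectors (x east, y north, z up), v₁ plunges 39°→240° and v₂ plunges 32°→205°.
n = v₁ × v₂ = (-0.278, -0.131, 0.378) (taken with n_z > 0).
tan δ = √(n_x²+n_y²)/n_z = 0.307/0.378, so δ = 39.1°.
The horizontal component of n points toward azimuth atan2(n_x, n_y) = 245°, the dip direction.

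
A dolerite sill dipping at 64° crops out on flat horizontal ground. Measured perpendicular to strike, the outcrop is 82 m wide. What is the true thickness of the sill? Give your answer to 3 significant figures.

73.7 m

True thickness t = w · sin(dip) = 82 × sin 64°
t = 82 × 0.8988 = 73.701 m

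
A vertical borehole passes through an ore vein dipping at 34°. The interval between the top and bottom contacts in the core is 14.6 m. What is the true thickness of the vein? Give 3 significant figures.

12.1 m

True thickness t = h · cos(dip) = 14.6 × cos 34°
t = 14.6 × 0.8290 = 12.104 m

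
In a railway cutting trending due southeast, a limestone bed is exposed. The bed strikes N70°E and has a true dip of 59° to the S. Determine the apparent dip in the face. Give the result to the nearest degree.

Angle between strike (N70°E) and section (due southeast): β = 65°.
tan α = tan 59° × sin 65° = 1.6643 × 0.9063 = 1.5083
apparent dip = arctan 1.5083 = 56.46°

56°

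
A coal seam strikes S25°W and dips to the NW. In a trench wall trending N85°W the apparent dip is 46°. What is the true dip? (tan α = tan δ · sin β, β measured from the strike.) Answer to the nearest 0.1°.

47.8°

β = acute angle between strike S25°W and section N85°W = 70°.
tan δ = tan α / sin β = tan 46° / sin 70° = 1.0355 / 0.9397 = 1.1020
δ = arctan(1.1020) = 47.78°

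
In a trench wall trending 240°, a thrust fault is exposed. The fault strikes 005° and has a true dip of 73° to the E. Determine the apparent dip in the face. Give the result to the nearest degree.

The section lies 55° from the strike.
tan(apparent dip) = tan 73° · sin 55° = 2.6793
apparent dip = arctan 2.6793 = 69.53°

70°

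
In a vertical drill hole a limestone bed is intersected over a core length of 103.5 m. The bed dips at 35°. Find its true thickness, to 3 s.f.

84.8 m

True thickness t = h · cos(dip) = 103.5 × cos 35°
t = 103.5 × 0.8192 = 84.782 m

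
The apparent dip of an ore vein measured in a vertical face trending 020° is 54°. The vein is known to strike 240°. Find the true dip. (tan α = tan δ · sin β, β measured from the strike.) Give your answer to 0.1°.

β = acute angle between strike 240° and section 020° = 40°.
tan δ = tan α / sin β = tan 54° / sin 40° = 1.3764 / 0.6428 = 2.1413
δ = arctan(2.1413) = 64.97°

65.0°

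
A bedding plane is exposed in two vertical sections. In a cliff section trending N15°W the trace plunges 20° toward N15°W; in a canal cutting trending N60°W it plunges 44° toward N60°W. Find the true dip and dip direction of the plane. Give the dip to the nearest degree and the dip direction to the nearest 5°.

Each apparent-dip line lies in the plane. As unit vectors (x east, y north, z up), v₁ plunges 20°→N15°W and v₂ plunges 44°→N60°W.
The plane normal is n = v₁ × v₂ ∝ (-0.508, 0.044, 0.478).
tan δ = √(n_x²+n_y²)/n_z = 0.509/0.478, so δ = 46.8°.
The horizontal component of n points toward azimuth atan2(n_x, n_y) = 275°, the dip direction.

true dip 47°, dip direction 275°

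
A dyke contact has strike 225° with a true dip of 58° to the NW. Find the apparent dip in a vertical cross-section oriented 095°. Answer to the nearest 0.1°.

Angle between strike (225°) and section (095°): β = 50°.
tan(apparent dip) = tan 58° · sin 50° = 1.2259
apparent dip = arctan 1.2259 = 50.80°

50.8°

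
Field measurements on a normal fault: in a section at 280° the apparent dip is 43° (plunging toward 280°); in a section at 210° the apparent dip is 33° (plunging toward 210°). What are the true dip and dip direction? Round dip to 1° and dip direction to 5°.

true dip 45°, dip direction 260°

The two traces are lines in the plane: v₁ = (sin 280°·cos 43°, cos 280°·cos 43°, −sin 43°), v₂ = (sin 210°·cos 33°, cos 210°·cos 33°, −sin 33°).
Cross product v₁ × v₂ gives the pole to the plane: n ∝ (-0.565, -0.106, 0.576).
True dip = arccos(n_z / |n|) = arccos(0.7083) = 44.9°.
Dip direction = atan2(-0.565, -0.106) = 259° (azimuth of n's horizontal projection).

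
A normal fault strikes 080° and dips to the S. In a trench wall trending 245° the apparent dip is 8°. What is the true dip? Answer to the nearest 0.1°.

β = acute angle between strike 080° and section 245° = 15°.
tan(true dip) = tan 8° / sin 15° = 0.5430
δ = arctan(0.5430) = 28.50°

28.5°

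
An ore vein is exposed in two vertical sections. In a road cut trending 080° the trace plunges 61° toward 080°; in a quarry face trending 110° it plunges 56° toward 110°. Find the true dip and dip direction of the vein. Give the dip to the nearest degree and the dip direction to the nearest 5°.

true dip 61°, dip direction 075°

Each apparent-dip line lies in the plane. As unit vectors (x east, y north, z up), v₁ plunges 61°→080° and v₂ plunges 56°→110°.
Cross product v₁ × v₂ gives the pole to the plane: n ∝ (0.237, 0.064, 0.136).
Dip δ = arctan(|n_h|/n_z) = arctan(0.245/0.136) = 61.1°.
The horizontal component of n points toward azimuth atan2(n_x, n_y) = 75°, the dip direction.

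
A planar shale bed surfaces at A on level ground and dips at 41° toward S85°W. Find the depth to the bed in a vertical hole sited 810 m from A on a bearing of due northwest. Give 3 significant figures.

453 m

The hole lies 50° from the dip direction, so the down-dip offset is 810 × cos 50° = 520.66 m.
Depth = down-dip offset × tan(dip) = 520.66 × tan 41° = 520.66 × 0.8693
Depth = 452.60 m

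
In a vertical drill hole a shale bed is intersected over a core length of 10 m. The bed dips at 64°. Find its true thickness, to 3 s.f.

4.38 m

True thickness t = h · cos(dip) = 10 × cos 64°
t = 10 × 0.4384 = 4.384 m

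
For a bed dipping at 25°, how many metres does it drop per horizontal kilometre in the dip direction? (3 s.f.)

drop per km = 1000 × tan 25° = 1000 × 0.4663

466 m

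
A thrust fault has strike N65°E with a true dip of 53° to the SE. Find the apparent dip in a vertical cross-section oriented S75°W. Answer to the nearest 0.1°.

13.0°

The section lies 10° from the strike.
tan α = tan 53° × sin 10° = 1.3270 × 0.1736 = 0.2304
apparent dip = arctan 0.2304 = 12.98°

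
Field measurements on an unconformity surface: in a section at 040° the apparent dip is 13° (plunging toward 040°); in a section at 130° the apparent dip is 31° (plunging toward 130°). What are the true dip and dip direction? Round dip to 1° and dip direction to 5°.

Each apparent-dip line lies in the plane. As unit vectors (x east, y north, z up), v₁ plunges 13°→040° and v₂ plunges 31°→130°.
Cross product v₁ × v₂ gives the pole to the plane: n ∝ (0.508, -0.175, 0.835).
Dip δ = arctan(|n_h|/n_z) = arctan(0.538/0.835) = 32.8°.
Dip direction = azimuth of (n_x, n_y) = atan2(0.508, -0.175) = 109°.

true dip 33°, dip direction 110°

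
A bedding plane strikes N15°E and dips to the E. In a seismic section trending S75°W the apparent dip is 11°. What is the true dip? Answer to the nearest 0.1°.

12.7°

The section is 60° from the strike.
tan δ = tan α / sin β = tan 11° / sin 60° = 0.1944 / 0.8660 = 0.2245
δ = arctan(0.2245) = 12.65°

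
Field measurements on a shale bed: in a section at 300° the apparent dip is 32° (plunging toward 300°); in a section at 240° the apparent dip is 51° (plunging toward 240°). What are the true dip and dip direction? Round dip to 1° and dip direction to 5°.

The two traces are lines in the plane: v₁ = (sin 300°·cos 32°, cos 300°·cos 32°, −sin 32°), v₂ = (sin 240°·cos 51°, cos 240°·cos 51°, −sin 51°).
Cross product v₁ × v₂ gives the pole to the plane: n ∝ (-0.496, -0.282, 0.462).
True dip = arccos(n_z / |n|) = arccos(0.6293) = 51.0°.
Dip direction = atan2(-0.496, -0.282) = 240° (azimuth of n's horizontal projection).

true dip 51°, dip direction 240°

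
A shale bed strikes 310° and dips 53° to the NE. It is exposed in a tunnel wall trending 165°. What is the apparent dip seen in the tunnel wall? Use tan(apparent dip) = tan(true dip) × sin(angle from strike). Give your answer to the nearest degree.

The section lies 35° from the strike.
tan α = tan 53° × sin 35° = 1.3270 × 0.5736 = 0.7612
apparent dip = arctan 0.7612 = 37.28°

37°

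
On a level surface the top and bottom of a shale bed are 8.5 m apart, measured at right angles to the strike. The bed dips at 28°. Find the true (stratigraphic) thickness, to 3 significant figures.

True thickness t = w · sin(dip) = 8.5 × sin 28°
t = 8.5 × 0.4695 = 3.991 m

3.99 m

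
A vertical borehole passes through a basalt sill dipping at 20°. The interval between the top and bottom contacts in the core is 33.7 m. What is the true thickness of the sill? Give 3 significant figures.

True thickness t = h · cos(dip) = 33.7 × cos 20°
t = 33.7 × 0.9397 = 31.668 m

31.7 m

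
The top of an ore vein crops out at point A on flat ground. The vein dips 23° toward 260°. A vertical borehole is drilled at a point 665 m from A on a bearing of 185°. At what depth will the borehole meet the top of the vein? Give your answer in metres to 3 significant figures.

73.1 m

The hole lies 75° from the dip direction, so the down-dip offset is 665 × cos 75° = 172.11 m.
Depth = down-dip offset × tan(dip) = 172.11 × tan 23° = 172.11 × 0.4245
Depth = 73.06 m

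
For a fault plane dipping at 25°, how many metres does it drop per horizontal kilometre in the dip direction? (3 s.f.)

drop per km = 1000 × tan 25° = 1000 × 0.4663

466 m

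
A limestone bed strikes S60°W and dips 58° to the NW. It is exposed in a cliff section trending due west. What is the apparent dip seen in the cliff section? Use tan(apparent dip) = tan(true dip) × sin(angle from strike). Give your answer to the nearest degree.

39°

Angle between strike (S60°W) and section (due west): β = 30°.
tan α = tan 58° × sin 30° = 1.6003 × 0.5000 = 0.8002
α = arctan(0.8002) = 38.67°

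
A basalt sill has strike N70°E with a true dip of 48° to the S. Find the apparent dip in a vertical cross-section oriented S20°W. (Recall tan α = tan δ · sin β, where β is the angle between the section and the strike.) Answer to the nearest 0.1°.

40.4°

The section lies 50° from the strike.
tan α = tan 48° × sin 50° = 1.1106 × 0.7660 = 0.8508
α = arctan(0.8508) = 40.39°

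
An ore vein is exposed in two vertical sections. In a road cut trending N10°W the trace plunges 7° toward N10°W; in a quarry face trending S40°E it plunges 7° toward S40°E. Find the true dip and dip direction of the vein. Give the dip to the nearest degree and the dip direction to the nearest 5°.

true dip 25°, dip direction 065°

The two traces are lines in the plane: v₁ = (sin 350°·cos 7°, cos 350°·cos 7°, −sin 7°), v₂ = (sin 140°·cos 7°, cos 140°·cos 7°, −sin 7°).
The plane normal is n = v₁ × v₂ ∝ (0.212, 0.099, 0.493).
tan δ = √(n_x²+n_y²)/n_z = 0.234/0.493, so δ = 25.4°.
The horizontal component of n points toward azimuth atan2(n_x, n_y) = 65°, the dip direction.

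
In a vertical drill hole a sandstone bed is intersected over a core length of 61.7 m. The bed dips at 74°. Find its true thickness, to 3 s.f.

True thickness t = h · cos(dip) = 61.7 × cos 74°
t = 61.7 × 0.2756 = 17.007 m

17.0 m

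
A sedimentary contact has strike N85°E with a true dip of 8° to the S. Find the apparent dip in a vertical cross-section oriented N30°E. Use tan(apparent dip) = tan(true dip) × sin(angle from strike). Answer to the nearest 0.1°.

6.6°

Angle between strike (N85°E) and section (N30°E): β = 55°.
tan α = tan 8° × sin 55° = 0.1405 × 0.8192 = 0.1151
apparent dip = arctan 0.1151 = 6.57°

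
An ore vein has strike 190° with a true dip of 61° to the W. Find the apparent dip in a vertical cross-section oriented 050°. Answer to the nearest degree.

49°

The strike is 190° and the section trends 050°; the acute angle between them is β = 40°.
tan(apparent dip) = tan 61° · sin 40° = 1.1596
apparent dip = arctan 1.1596 = 49.23°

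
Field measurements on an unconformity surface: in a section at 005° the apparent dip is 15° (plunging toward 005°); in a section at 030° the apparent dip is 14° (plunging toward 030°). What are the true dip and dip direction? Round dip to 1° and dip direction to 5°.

The two traces are lines in the plane: v₁ = (sin 5°·cos 15°, cos 5°·cos 15°, −sin 15°), v₂ = (sin 30°·cos 14°, cos 30°·cos 14°, −sin 14°).
Cross product v₁ × v₂ gives the pole to the plane: n ∝ (0.015, 0.105, 0.396).
Dip δ = arctan(|n_h|/n_z) = arctan(0.106/0.396) = 15.0°.
The horizontal component of n points toward azimuth atan2(n_x, n_y) = 8°, the dip direction.

true dip 15°, dip direction 010°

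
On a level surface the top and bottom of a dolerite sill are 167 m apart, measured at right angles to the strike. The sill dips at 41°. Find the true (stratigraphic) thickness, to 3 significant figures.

True thickness t = w · sin(dip) = 167 × sin 41°
t = 167 × 0.6561 = 109.562 m

110 m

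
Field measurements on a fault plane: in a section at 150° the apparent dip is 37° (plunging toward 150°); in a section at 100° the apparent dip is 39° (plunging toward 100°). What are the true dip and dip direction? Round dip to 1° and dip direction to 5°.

true dip 41°, dip direction 120°

Represent each trace as a vector plunging at its apparent dip toward its trend (east-north-up frame): v₁ = (0.399, -0.692, -0.602), v₂ = (0.765, -0.135, -0.629).
n = v₁ × v₂ = (0.354, -0.209, 0.475) (taken with n_z > 0).
Dip δ = arctan(|n_h|/n_z) = arctan(0.411/0.475) = 40.9°.
Dip direction = azimuth of (n_x, n_y) = atan2(0.354, -0.209) = 121°.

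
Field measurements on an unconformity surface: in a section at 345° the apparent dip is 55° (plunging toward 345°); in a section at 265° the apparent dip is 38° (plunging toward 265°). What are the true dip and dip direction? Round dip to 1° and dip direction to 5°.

true dip 57°, dip direction 325°

Each apparent-dip line lies in the plane. As unit vectors (x east, y north, z up), v₁ plunges 55°→345° and v₂ plunges 38°→265°.
Cross product v₁ × v₂ gives the pole to the plane: n ∝ (-0.397, 0.552, 0.445).
True dip = arccos(n_z / |n|) = arccos(0.5478) = 56.8°.
Dip direction = atan2(-0.397, 0.552) = 324° (azimuth of n's horizontal projection).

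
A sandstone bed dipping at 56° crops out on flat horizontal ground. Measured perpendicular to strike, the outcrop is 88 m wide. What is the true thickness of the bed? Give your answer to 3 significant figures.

73.0 m

True thickness t = w · sin(dip) = 88 × sin 56°
t = 88 × 0.8290 = 72.955 m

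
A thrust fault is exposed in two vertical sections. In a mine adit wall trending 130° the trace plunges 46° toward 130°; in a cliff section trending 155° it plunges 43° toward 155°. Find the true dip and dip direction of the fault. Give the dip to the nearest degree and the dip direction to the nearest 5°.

true dip 46°, dip direction 130°

Each apparent-dip line lies in the plane. As unit vectors (x east, y north, z up), v₁ plunges 46°→130° and v₂ plunges 43°→155°.
n = v₁ × v₂ = (0.172, -0.141, 0.215) (taken with n_z > 0).
True dip = arccos(n_z / |n|) = arccos(0.6946) = 46.0°.
Dip direction = atan2(0.172, -0.141) = 129° (azimuth of n's horizontal projection).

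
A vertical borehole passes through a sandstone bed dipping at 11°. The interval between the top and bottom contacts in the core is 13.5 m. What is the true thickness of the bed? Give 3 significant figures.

13.3 m

True thickness t = h · cos(dip) = 13.5 × cos 11°
t = 13.5 × 0.9816 = 13.252 m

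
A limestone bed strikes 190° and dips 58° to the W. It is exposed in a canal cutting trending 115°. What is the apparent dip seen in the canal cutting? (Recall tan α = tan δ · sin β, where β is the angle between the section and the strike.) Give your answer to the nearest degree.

Angle between strike (190°) and section (115°): β = 75°.
tan(apparent dip) = tan 58° · sin 75° = 1.5458
α = arctan(1.5458) = 57.10°

57°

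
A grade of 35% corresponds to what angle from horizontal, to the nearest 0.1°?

19.3°

tan θ = 35/100 = 0.3500
θ = arctan(0.3500) = 19.29°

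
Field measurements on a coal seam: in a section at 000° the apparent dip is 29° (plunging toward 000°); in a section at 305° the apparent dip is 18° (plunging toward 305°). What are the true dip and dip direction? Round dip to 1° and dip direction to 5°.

true dip 29°, dip direction 000°

Each apparent-dip line lies in the plane. As unit vectors (x east, y north, z up), v₁ plunges 29°→000° and v₂ plunges 18°→305°.
n = v₁ × v₂ = (-0.006, 0.378, 0.681) (taken with n_z > 0).
True dip = arccos(n_z / |n|) = arccos(0.8746) = 29.0°.
Dip direction = azimuth of (n_x, n_y) = atan2(-0.006, 0.378) = 359°.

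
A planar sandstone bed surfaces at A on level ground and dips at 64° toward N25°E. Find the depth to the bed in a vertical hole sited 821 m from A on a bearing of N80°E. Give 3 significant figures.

966 m

The hole lies 55° from the dip direction, so the down-dip offset is 821 × cos 55° = 470.91 m.
Depth = down-dip offset × tan(dip) = 470.91 × tan 64° = 470.91 × 2.0503
Depth = 965.50 m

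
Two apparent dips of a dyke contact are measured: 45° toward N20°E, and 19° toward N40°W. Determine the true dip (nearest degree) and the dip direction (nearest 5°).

Each apparent-dip line lies in the plane. As unit vectors (x east, y north, z up), v₁ plunges 45°→N20°E and v₂ plunges 19°→N40°W.
n = v₁ × v₂ = (0.296, 0.508, 0.579) (taken with n_z > 0).
True dip = arccos(n_z / |n|) = arccos(0.7015) = 45.5°.
Dip direction = atan2(0.296, 0.508) = 30° (azimuth of n's horizontal projection).

true dip 45°, dip direction 030°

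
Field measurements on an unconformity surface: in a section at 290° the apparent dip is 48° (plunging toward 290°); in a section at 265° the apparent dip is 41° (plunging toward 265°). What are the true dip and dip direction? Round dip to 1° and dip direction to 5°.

true dip 49°, dip direction 305°

The two traces are lines in the plane: v₁ = (sin 290°·cos 48°, cos 290°·cos 48°, −sin 48°), v₂ = (sin 265°·cos 41°, cos 265°·cos 41°, −sin 41°).
n = v₁ × v₂ = (-0.199, 0.146, 0.213) (taken with n_z > 0).
True dip = arccos(n_z / |n|) = arccos(0.6539) = 49.2°.
Dip direction = atan2(-0.199, 0.146) = 306° (azimuth of n's horizontal projection).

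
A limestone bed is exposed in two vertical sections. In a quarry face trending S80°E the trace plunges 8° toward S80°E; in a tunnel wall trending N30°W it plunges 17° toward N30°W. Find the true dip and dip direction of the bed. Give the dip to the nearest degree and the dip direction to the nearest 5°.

true dip 28°, dip direction 025°

Each apparent-dip line lies in the plane. As unit vectors (x east, y north, z up), v₁ plunges 8°→S80°E and v₂ plunges 17°→N30°W.
The plane normal is n = v₁ × v₂ ∝ (0.166, 0.352, 0.725).
True dip = arccos(n_z / |n|) = arccos(0.8815) = 28.2°.
The horizontal component of n points toward azimuth atan2(n_x, n_y) = 25°, the dip direction.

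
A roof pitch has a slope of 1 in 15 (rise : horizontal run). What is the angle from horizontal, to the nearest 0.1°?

3.8°

tan θ = 1/15 = 0.0667
θ = arctan(0.0667) = 3.81°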